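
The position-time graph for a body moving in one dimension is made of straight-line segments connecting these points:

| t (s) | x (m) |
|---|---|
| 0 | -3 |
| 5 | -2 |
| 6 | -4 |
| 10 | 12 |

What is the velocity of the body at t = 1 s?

0.2 m/s

Velocity is the slope of the x-t graph on 0–5 s: (-2 − -3)/(5 − 0) = 0.2 m/s.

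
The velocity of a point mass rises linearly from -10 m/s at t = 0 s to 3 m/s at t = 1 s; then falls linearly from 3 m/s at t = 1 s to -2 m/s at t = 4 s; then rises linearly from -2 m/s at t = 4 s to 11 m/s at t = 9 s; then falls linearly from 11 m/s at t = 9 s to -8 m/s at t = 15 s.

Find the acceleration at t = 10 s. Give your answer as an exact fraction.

Acceleration is the slope of the v-t graph on 9–15 s: (-8 − 11)/(15 − 9) = -19/6 m/s².

-19/6 m/s²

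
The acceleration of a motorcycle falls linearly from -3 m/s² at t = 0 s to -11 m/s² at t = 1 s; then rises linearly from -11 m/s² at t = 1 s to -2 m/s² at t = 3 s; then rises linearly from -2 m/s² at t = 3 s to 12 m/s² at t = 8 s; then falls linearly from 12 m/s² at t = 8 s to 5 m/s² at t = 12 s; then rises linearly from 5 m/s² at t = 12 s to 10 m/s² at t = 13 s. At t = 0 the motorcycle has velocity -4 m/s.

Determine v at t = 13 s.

Δv equals the area under the a-t graph; then v = v₀ + Δv.
0–1 s: ½(-3 + -11)(1) = -7 m/s
1–3 s: ½(-11 + -2)(2) = -13 m/s
3–8 s: ½(-2 + 12)(5) = 25 m/s
8–12 s: ½(12 + 5)(4) = 34 m/s
12–13 s: ½(5 + 10)(1) = 7.5 m/s
Δv = 46.5 m/s, so v(13) = -4 + (46.5) = 42.5 m/s.

42.5 m/s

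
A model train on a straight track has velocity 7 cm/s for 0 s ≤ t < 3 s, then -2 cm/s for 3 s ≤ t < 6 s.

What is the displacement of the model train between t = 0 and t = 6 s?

15 cm

Displacement is the signed area under the v-t curve.
0–3 s: 7 × 3 = 21 cm
3–6 s: -2 × 3 = -6 cm
Net displacement = 15 cm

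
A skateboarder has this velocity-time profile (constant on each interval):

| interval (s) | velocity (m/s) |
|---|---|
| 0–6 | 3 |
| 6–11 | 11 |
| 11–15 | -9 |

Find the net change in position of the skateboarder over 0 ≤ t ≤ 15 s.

37 m

Net displacement equals the area under the velocity-time graph (areas below the axis count negative).
0–6 s: 3 × 6 = 18 m
6–11 s: 11 × 5 = 55 m
11–15 s: -9 × 4 = -36 m
Net displacement = 37 m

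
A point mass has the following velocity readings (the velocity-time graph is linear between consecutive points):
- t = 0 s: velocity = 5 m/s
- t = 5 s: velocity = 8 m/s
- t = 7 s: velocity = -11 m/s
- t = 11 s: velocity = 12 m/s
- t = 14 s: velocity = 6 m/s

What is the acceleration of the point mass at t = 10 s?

Acceleration is the slope of the v-t graph on 7–11 s: (12 − -11)/(11 − 7) = 5.75 m/s².

5.75 m/s²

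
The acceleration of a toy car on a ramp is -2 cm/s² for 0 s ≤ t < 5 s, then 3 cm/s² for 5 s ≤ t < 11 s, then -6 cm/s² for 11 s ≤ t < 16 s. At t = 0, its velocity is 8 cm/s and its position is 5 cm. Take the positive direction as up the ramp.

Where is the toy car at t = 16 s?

67 cm

On each constant-a segment, Δv = aΔt and Δx = v₀Δt + ½aΔt²; chain segment to segment.
0–5 s: v starts 8 cm/s; Δx = 8·5 + ½·-2·5² = 15 cm; v ends -2 cm/s.
5–11 s: v starts -2 cm/s; Δx = -2·6 + ½·3·6² = 42 cm; v ends 16 cm/s.
11–16 s: v starts 16 cm/s; Δx = 16·5 + ½·-6·5² = 5 cm; v ends -14 cm/s.
x(16) = 5 + Σ Δx = 67 cm.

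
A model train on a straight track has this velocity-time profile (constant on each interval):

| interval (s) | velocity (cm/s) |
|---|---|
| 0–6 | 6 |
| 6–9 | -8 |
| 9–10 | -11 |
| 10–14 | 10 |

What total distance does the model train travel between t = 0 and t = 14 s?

Total distance travelled is ∫|v| dt — sum the magnitudes of each area piece.
0–6 s: |6| × 6 = 36 cm
6–9 s: |-8| × 3 = 24 cm
9–10 s: |-11| × 1 = 11 cm
10–14 s: |10| × 4 = 40 cm
Total distance = 111 cm

111 cm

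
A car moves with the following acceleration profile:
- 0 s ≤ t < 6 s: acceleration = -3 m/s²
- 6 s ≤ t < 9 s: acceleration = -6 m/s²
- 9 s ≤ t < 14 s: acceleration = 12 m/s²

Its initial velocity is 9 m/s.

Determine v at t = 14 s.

Δv equals the area under the a-t graph; then v = v₀ + Δv.
0–6 s: -3 × 6 = -18 m/s
6–9 s: -6 × 3 = -18 m/s
9–14 s: 12 × 5 = 60 m/s
Δv = 24 m/s, so v(14) = 9 + (24) = 33 m/s.

33 m/s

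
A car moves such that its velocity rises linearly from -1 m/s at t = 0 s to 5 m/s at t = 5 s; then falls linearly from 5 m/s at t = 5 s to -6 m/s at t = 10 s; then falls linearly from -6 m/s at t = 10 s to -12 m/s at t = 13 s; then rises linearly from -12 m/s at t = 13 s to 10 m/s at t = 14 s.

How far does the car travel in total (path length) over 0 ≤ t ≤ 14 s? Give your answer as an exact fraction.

Total distance travelled is ∫|v| dt — sum the magnitudes of each area piece.
0–5 s: v = 0 at t = 5/6 s; triangle areas 5/12 + 125/12 = 65/6 m
5–10 s: v = 0 at t = 80/11 s; triangle areas 125/22 + 90/11 = 305/22 m
10–13 s: |½(-6 + -12)(3)| = 27 m
13–14 s: v = 0 at t = 149/11 s; triangle areas 36/11 + 25/11 = 61/11 m
Total distance = 1889/33 m

1889/33 m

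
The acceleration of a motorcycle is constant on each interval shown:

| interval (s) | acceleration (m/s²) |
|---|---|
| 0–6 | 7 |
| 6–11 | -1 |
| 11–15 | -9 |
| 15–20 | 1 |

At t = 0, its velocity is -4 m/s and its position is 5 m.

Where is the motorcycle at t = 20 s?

342 m

On each constant-a segment, Δv = aΔt and Δx = v₀Δt + ½aΔt²; chain segment to segment.
0–6 s: v starts -4 m/s; Δx = -4·6 + ½·7·6² = 102 m; v ends 38 m/s.
6–11 s: v starts 38 m/s; Δx = 38·5 + ½·-1·5² = 177.5 m; v ends 33 m/s.
11–15 s: v starts 33 m/s; Δx = 33·4 + ½·-9·4² = 60 m; v ends -3 m/s.
15–20 s: v starts -3 m/s; Δx = -3·5 + ½·1·5² = -2.5 m; v ends 2 m/s.
x(20) = 5 + Σ Δx = 342 m.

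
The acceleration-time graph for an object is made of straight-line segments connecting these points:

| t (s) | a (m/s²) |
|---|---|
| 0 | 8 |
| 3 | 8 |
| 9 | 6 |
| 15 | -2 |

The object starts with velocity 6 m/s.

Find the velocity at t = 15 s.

84 m/s

Δv equals the area under the a-t graph; then v = v₀ + Δv.
0–3 s: 8 × 3 = 24 m/s
3–9 s: ½(8 + 6)(6) = 42 m/s
9–15 s: ½(6 + -2)(6) = 12 m/s
Δv = 78 m/s, so v(15) = 6 + (78) = 84 m/s.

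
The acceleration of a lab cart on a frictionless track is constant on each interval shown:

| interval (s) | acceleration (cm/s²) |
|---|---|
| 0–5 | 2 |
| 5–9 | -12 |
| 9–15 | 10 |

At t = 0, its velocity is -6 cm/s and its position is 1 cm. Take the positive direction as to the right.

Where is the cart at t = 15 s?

On each constant-a segment, Δv = aΔt and Δx = v₀Δt + ½aΔt²; chain segment to segment.
0–5 s: v starts -6 cm/s; Δx = -6·5 + ½·2·5² = -5 cm; v ends 4 cm/s.
5–9 s: v starts 4 cm/s; Δx = 4·4 + ½·-12·4² = -80 cm; v ends -44 cm/s.
9–15 s: v starts -44 cm/s; Δx = -44·6 + ½·10·6² = -84 cm; v ends 16 cm/s.
x(15) = 1 + Σ Δx = -168 cm.

-168 cm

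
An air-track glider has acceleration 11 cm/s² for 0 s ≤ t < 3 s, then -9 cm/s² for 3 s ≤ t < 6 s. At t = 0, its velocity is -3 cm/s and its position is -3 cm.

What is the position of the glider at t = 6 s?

87 cm

On each constant-a segment, Δv = aΔt and Δx = v₀Δt + ½aΔt²; chain segment to segment.
0–3 s: v starts -3 cm/s; Δx = -3·3 + ½·11·3² = 40.5 cm; v ends 30 cm/s.
3–6 s: v starts 30 cm/s; Δx = 30·3 + ½·-9·3² = 49.5 cm; v ends 3 cm/s.
x(6) = -3 + Σ Δx = 87 cm.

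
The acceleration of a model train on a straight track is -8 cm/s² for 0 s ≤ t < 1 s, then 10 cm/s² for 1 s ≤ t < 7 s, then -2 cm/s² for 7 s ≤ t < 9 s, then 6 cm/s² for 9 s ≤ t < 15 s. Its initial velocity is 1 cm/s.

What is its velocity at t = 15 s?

Δv equals the area under the a-t graph; then v = v₀ + Δv.
0–1 s: -8 × 1 = -8 cm/s
1–7 s: 10 × 6 = 60 cm/s
7–9 s: -2 × 2 = -4 cm/s
9–15 s: 6 × 6 = 36 cm/s
Δv = 84 cm/s, so v(15) = 1 + (84) = 85 cm/s.

85 cm/s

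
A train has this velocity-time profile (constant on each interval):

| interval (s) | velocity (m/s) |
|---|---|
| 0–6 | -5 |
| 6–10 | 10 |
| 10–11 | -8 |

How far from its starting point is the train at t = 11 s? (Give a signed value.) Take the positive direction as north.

2 m

Net displacement equals the area under the velocity-time graph (areas below the axis count negative).
0–6 s: -5 × 6 = -30 m
6–10 s: 10 × 4 = 40 m
10–11 s: -8 × 1 = -8 m
Net displacement = 2 m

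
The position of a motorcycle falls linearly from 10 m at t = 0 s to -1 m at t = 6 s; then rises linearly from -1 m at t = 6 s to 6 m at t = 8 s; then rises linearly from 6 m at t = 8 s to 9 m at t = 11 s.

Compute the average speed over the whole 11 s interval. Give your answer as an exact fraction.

Average speed = (total path length)/(elapsed time); on a piecewise-linear x-t graph the path length is Σ|Δx|.
0–6 s: |Δx| = |-1 − 10| = 11 m
6–8 s: |Δx| = |6 − -1| = 7 m
8–11 s: |Δx| = |9 − 6| = 3 m
Total path = 21 m; average speed = 21/11 = 21/11 m/s.

21/11 m/s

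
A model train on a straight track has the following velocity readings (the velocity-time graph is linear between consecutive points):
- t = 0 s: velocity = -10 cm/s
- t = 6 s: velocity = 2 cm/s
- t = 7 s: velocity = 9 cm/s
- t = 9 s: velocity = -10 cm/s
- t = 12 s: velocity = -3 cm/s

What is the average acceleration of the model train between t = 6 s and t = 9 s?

Average acceleration = Δv/Δt = (-10 − 2)/(9 − 6) = -4 cm/s².

-4 cm/s²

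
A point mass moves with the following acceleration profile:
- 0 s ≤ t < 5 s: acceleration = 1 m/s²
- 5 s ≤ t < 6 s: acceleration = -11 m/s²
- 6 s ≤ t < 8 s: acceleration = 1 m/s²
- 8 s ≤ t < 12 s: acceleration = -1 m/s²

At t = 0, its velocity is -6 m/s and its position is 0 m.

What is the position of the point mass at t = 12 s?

On each constant-a segment, Δv = aΔt and Δx = v₀Δt + ½aΔt²; chain segment to segment.
0–5 s: v starts -6 m/s; Δx = -6·5 + ½·1·5² = -17.5 m; v ends -1 m/s.
5–6 s: v starts -1 m/s; Δx = -1·1 + ½·-11·1² = -6.5 m; v ends -12 m/s.
6–8 s: v starts -12 m/s; Δx = -12·2 + ½·1·2² = -22 m; v ends -10 m/s.
8–12 s: v starts -10 m/s; Δx = -10·4 + ½·-1·4² = -48 m; v ends -14 m/s.
x(12) = 0 + Σ Δx = -94 m.

-94 m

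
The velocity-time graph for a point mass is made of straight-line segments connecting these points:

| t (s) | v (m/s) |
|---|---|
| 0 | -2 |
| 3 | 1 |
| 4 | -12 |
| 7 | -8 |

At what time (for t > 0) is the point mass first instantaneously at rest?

v changes sign on 0–3 s (from -2 to 1); the graph is linear there, so v = 0 at t = 0 + (2)·(3 − 0)/(1 − -2) = 2 s.

t = 2 s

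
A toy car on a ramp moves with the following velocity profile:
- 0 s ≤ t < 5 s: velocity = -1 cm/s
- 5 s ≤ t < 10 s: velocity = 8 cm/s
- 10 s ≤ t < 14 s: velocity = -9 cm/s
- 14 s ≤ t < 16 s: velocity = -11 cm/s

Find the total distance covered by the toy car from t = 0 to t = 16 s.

Distance (not displacement) is the total path length: add the absolute areas under v-t.
0–5 s: |-1| × 5 = 5 cm
5–10 s: |8| × 5 = 40 cm
10–14 s: |-9| × 4 = 36 cm
14–16 s: |-11| × 2 = 22 cm
Total distance = 103 cm

103 cm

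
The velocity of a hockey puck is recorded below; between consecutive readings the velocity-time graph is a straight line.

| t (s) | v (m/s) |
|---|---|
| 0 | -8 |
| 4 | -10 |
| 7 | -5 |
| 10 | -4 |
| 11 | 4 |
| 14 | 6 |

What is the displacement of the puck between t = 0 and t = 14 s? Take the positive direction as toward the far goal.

-57 m

Displacement is the signed area under the v-t curve.
0–4 s: ½(-8 + -10)(4) = -36 m
4–7 s: ½(-10 + -5)(3) = -22.5 m
7–10 s: ½(-5 + -4)(3) = -13.5 m
10–11 s: ½(-4 + 4)(1) = 0 m
11–14 s: ½(4 + 6)(3) = 15 m
Net displacement = -57 m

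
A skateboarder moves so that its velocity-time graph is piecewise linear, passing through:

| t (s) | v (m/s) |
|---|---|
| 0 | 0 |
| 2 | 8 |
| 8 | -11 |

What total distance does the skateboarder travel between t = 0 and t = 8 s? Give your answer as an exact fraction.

Total distance travelled is ∫|v| dt — sum the magnitudes of each area piece.
0–2 s: |½(0 + 8)(2)| = 8 m
2–8 s: v = 0 at t = 86/19 s; triangle areas 192/19 + 363/19 = 555/19 m
Total distance = 707/19 m

707/19 m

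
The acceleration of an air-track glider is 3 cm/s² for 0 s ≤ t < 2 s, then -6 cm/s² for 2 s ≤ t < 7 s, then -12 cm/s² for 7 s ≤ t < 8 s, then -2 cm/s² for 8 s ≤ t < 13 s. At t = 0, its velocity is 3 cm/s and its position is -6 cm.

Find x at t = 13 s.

-241 cm

On each constant-a segment, Δv = aΔt and Δx = v₀Δt + ½aΔt²; chain segment to segment.
0–2 s: v starts 3 cm/s; Δx = 3·2 + ½·3·2² = 12 cm; v ends 9 cm/s.
2–7 s: v starts 9 cm/s; Δx = 9·5 + ½·-6·5² = -30 cm; v ends -21 cm/s.
7–8 s: v starts -21 cm/s; Δx = -21·1 + ½·-12·1² = -27 cm; v ends -33 cm/s.
8–13 s: v starts -33 cm/s; Δx = -33·5 + ½·-2·5² = -190 cm; v ends -43 cm/s.
x(13) = -6 + Σ Δx = -241 cm.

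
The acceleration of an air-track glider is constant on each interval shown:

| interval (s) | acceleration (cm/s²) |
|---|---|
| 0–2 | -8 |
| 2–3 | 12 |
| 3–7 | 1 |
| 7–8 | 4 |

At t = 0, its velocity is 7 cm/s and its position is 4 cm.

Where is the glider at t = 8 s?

28 cm

On each constant-a segment, Δv = aΔt and Δx = v₀Δt + ½aΔt²; chain segment to segment.
0–2 s: v starts 7 cm/s; Δx = 7·2 + ½·-8·2² = -2 cm; v ends -9 cm/s.
2–3 s: v starts -9 cm/s; Δx = -9·1 + ½·12·1² = -3 cm; v ends 3 cm/s.
3–7 s: v starts 3 cm/s; Δx = 3·4 + ½·1·4² = 20 cm; v ends 7 cm/s.
7–8 s: v starts 7 cm/s; Δx = 7·1 + ½·4·1² = 9 cm; v ends 11 cm/s.
x(8) = 4 + Σ Δx = 28 cm.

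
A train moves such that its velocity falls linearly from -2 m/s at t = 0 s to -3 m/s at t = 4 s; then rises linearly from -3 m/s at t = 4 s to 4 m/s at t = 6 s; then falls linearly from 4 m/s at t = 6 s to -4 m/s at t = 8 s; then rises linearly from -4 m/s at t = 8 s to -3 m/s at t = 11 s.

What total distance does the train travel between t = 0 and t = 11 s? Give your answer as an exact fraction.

393/14 m

Total distance travelled is ∫|v| dt — sum the magnitudes of each area piece.
0–4 s: |½(-2 + -3)(4)| = 10 m
4–6 s: v = 0 at t = 34/7 s; triangle areas 9/7 + 16/7 = 25/7 m
6–8 s: v = 0 at t = 7 s; triangle areas 2 + 2 = 4 m
8–11 s: |½(-4 + -3)(3)| = 10.5 m
Total distance = 393/14 m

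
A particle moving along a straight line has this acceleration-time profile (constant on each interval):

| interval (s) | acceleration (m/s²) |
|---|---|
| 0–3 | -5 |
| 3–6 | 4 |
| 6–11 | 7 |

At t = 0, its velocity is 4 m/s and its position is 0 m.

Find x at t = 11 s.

67 m

On each constant-a segment, Δv = aΔt and Δx = v₀Δt + ½aΔt²; chain segment to segment.
0–3 s: v starts 4 m/s; Δx = 4·3 + ½·-5·3² = -10.5 m; v ends -11 m/s.
3–6 s: v starts -11 m/s; Δx = -11·3 + ½·4·3² = -15 m; v ends 1 m/s.
6–11 s: v starts 1 m/s; Δx = 1·5 + ½·7·5² = 92.5 m; v ends 36 m/s.
x(11) = 0 + Σ Δx = 67 m.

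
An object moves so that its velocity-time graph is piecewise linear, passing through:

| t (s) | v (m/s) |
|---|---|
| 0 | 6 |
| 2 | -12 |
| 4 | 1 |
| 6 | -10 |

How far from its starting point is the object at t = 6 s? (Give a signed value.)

-26 m

Net displacement equals the area under the velocity-time graph (areas below the axis count negative).
0–2 s: ½(6 + -12)(2) = -6 m
2–4 s: ½(-12 + 1)(2) = -11 m
4–6 s: ½(1 + -10)(2) = -9 m
Net displacement = -26 m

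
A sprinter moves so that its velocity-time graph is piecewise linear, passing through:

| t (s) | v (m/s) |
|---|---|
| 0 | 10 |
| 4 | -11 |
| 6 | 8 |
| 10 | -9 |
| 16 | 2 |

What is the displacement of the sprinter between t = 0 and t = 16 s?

-28 m

Displacement is the signed area under the v-t curve.
0–4 s: ½(10 + -11)(4) = -2 m
4–6 s: ½(-11 + 8)(2) = -3 m
6–10 s: ½(8 + -9)(4) = -2 m
10–16 s: ½(-9 + 2)(6) = -21 m
Net displacement = -28 m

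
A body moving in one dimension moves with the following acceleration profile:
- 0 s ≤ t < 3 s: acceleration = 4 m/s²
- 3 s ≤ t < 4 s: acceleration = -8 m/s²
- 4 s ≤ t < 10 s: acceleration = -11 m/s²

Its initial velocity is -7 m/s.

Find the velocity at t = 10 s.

Δv equals the area under the a-t graph; then v = v₀ + Δv.
0–3 s: 4 × 3 = 12 m/s
3–4 s: -8 × 1 = -8 m/s
4–10 s: -11 × 6 = -66 m/s
Δv = -62 m/s, so v(10) = -7 + (-62) = -69 m/s.

-69 m/s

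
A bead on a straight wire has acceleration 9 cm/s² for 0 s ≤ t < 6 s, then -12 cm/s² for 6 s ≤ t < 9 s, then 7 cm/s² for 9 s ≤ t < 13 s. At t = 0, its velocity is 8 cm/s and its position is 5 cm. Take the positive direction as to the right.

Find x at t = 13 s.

On each constant-a segment, Δv = aΔt and Δx = v₀Δt + ½aΔt²; chain segment to segment.
0–6 s: v starts 8 cm/s; Δx = 8·6 + ½·9·6² = 210 cm; v ends 62 cm/s.
6–9 s: v starts 62 cm/s; Δx = 62·3 + ½·-12·3² = 132 cm; v ends 26 cm/s.
9–13 s: v starts 26 cm/s; Δx = 26·4 + ½·7·4² = 160 cm; v ends 54 cm/s.
x(13) = 5 + Σ Δx = 507 cm.

507 cm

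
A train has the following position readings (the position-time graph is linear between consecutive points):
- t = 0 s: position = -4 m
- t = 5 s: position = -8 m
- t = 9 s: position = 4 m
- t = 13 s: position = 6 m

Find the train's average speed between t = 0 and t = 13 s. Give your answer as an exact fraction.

18/13 m/s

Average speed = (total path length)/(elapsed time); on a piecewise-linear x-t graph the path length is Σ|Δx|.
0–5 s: |Δx| = |-8 − -4| = 4 m
5–9 s: |Δx| = |4 − -8| = 12 m
9–13 s: |Δx| = |6 − 4| = 2 m
Total path = 18 m; average speed = 18/13 = 18/13 m/s.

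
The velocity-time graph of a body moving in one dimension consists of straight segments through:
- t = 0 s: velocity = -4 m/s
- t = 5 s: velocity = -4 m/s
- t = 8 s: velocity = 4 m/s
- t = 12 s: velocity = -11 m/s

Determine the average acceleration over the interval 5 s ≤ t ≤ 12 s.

-1 m/s²

Average acceleration = Δv/Δt = (-11 − -4)/(12 − 5) = -1 m/s².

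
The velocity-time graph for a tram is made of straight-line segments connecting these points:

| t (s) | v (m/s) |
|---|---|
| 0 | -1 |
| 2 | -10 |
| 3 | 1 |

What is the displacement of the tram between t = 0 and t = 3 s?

Net displacement equals the area under the velocity-time graph (areas below the axis count negative).
0–2 s: ½(-1 + -10)(2) = -11 m
2–3 s: ½(-10 + 1)(1) = -4.5 m
Net displacement = -15.5 m

-15.5 m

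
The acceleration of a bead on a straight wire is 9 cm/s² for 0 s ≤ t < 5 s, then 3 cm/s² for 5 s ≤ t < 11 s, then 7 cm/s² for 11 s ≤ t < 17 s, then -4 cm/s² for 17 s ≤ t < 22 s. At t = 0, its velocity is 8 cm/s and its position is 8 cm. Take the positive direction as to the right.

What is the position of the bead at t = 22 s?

On each constant-a segment, Δv = aΔt and Δx = v₀Δt + ½aΔt²; chain segment to segment.
0–5 s: v starts 8 cm/s; Δx = 8·5 + ½·9·5² = 152.5 cm; v ends 53 cm/s.
5–11 s: v starts 53 cm/s; Δx = 53·6 + ½·3·6² = 372 cm; v ends 71 cm/s.
11–17 s: v starts 71 cm/s; Δx = 71·6 + ½·7·6² = 552 cm; v ends 113 cm/s.
17–22 s: v starts 113 cm/s; Δx = 113·5 + ½·-4·5² = 515 cm; v ends 93 cm/s.
x(22) = 8 + Σ Δx = 1599.5 cm.

1599.5 cm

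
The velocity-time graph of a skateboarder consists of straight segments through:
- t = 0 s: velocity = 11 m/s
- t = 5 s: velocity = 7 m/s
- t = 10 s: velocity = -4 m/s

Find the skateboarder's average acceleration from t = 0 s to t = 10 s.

-1.5 m/s²

Average acceleration = Δv/Δt = (-4 − 11)/(10 − 0) = -1.5 m/s².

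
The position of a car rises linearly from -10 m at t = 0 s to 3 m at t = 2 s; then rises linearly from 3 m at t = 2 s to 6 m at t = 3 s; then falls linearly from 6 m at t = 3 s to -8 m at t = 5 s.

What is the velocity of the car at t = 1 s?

Velocity is the slope of the x-t graph on 0–2 s: (3 − -10)/(2 − 0) = 6.5 m/s.

6.5 m/s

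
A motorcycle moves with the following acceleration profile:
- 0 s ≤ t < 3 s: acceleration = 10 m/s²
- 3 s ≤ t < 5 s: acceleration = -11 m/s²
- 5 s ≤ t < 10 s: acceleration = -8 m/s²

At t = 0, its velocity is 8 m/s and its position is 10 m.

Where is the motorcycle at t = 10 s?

113 m

On each constant-a segment, Δv = aΔt and Δx = v₀Δt + ½aΔt²; chain segment to segment.
0–3 s: v starts 8 m/s; Δx = 8·3 + ½·10·3² = 69 m; v ends 38 m/s.
3–5 s: v starts 38 m/s; Δx = 38·2 + ½·-11·2² = 54 m; v ends 16 m/s.
5–10 s: v starts 16 m/s; Δx = 16·5 + ½·-8·5² = -20 m; v ends -24 m/s.
x(10) = 10 + Σ Δx = 113 m.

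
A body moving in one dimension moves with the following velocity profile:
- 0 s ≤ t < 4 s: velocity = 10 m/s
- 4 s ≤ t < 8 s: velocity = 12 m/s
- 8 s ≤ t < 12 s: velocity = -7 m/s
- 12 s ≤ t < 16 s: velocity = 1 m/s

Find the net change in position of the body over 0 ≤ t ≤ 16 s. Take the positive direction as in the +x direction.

64 m

Displacement is the signed area under the v-t curve.
0–4 s: 10 × 4 = 40 m
4–8 s: 12 × 4 = 48 m
8–12 s: -7 × 4 = -28 m
12–16 s: 1 × 4 = 4 m
Net displacement = 64 m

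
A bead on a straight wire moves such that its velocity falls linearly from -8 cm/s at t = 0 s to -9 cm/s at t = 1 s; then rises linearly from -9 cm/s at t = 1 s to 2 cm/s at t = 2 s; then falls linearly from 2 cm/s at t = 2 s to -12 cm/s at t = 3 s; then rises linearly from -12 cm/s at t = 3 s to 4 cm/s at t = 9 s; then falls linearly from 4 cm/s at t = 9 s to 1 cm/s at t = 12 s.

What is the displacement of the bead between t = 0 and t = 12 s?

-33.5 cm

Displacement is the signed area under the v-t curve.
0–1 s: ½(-8 + -9)(1) = -8.5 cm
1–2 s: ½(-9 + 2)(1) = -3.5 cm
2–3 s: ½(2 + -12)(1) = -5 cm
3–9 s: ½(-12 + 4)(6) = -24 cm
9–12 s: ½(4 + 1)(3) = 7.5 cm
Net displacement = -33.5 cm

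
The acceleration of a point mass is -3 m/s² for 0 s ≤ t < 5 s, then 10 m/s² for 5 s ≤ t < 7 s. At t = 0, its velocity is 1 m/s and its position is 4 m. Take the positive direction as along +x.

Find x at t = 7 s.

On each constant-a segment, Δv = aΔt and Δx = v₀Δt + ½aΔt²; chain segment to segment.
0–5 s: v starts 1 m/s; Δx = 1·5 + ½·-3·5² = -32.5 m; v ends -14 m/s.
5–7 s: v starts -14 m/s; Δx = -14·2 + ½·10·2² = -8 m; v ends 6 m/s.
x(7) = 4 + Σ Δx = -36.5 m.

-36.5 m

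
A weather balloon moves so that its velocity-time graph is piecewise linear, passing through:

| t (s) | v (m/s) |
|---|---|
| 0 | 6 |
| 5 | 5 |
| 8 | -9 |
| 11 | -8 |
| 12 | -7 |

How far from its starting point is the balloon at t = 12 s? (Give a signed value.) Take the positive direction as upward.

-11.5 m

Net displacement equals the area under the velocity-time graph (areas below the axis count negative).
0–5 s: ½(6 + 5)(5) = 27.5 m
5–8 s: ½(5 + -9)(3) = -6 m
8–11 s: ½(-9 + -8)(3) = -25.5 m
11–12 s: ½(-8 + -7)(1) = -7.5 m
Net displacement = -11.5 m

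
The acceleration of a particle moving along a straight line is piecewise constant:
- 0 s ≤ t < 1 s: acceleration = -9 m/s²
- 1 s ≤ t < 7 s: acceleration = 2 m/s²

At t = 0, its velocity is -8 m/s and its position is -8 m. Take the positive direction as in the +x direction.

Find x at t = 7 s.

-86.5 m

On each constant-a segment, Δv = aΔt and Δx = v₀Δt + ½aΔt²; chain segment to segment.
0–1 s: v starts -8 m/s; Δx = -8·1 + ½·-9·1² = -12.5 m; v ends -17 m/s.
1–7 s: v starts -17 m/s; Δx = -17·6 + ½·2·6² = -66 m; v ends -5 m/s.
x(7) = -8 + Σ Δx = -86.5 m.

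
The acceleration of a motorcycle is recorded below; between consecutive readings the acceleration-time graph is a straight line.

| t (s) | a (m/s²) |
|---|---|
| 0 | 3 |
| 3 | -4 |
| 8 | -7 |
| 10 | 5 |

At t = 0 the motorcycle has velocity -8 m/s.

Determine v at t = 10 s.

Δv equals the area under the a-t graph; then v = v₀ + Δv.
0–3 s: ½(3 + -4)(3) = -1.5 m/s
3–8 s: ½(-4 + -7)(5) = -27.5 m/s
8–10 s: ½(-7 + 5)(2) = -2 m/s
Δv = -31 m/s, so v(10) = -8 + (-31) = -39 m/s.

-39 m/s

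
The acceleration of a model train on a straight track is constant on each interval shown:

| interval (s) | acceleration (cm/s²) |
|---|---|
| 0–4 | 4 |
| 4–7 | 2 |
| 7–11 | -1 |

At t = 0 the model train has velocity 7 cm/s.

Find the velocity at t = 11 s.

Δv equals the area under the a-t graph; then v = v₀ + Δv.
0–4 s: 4 × 4 = 16 cm/s
4–7 s: 2 × 3 = 6 cm/s
7–11 s: -1 × 4 = -4 cm/s
Δv = 18 cm/s, so v(11) = 7 + (18) = 25 cm/s.

25 cm/s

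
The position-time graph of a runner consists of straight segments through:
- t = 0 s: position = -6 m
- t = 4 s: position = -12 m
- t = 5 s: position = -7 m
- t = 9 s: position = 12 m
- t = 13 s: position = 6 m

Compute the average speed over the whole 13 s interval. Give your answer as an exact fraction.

Average speed = (total path length)/(elapsed time); on a piecewise-linear x-t graph the path length is Σ|Δx|.
0–4 s: |Δx| = |-12 − -6| = 6 m
4–5 s: |Δx| = |-7 − -12| = 5 m
5–9 s: |Δx| = |12 − -7| = 19 m
9–13 s: |Δx| = |6 − 12| = 6 m
Total path = 36 m; average speed = 36/13 = 36/13 m/s.

36/13 m/s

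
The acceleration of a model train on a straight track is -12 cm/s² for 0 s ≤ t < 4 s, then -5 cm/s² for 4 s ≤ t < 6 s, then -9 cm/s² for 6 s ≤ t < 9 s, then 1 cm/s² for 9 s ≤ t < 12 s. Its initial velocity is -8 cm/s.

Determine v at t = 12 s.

Δv equals the area under the a-t graph; then v = v₀ + Δv.
0–4 s: -12 × 4 = -48 cm/s
4–6 s: -5 × 2 = -10 cm/s
6–9 s: -9 × 3 = -27 cm/s
9–12 s: 1 × 3 = 3 cm/s
Δv = -82 cm/s, so v(12) = -8 + (-82) = -90 cm/s.

-90 cm/s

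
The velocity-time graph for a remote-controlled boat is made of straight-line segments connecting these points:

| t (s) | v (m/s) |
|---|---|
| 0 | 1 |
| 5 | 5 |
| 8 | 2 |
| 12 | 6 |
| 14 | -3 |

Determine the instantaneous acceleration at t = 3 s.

0.8 m/s²

Acceleration is the slope of the v-t graph on 0–5 s: (5 − 1)/(5 − 0) = 0.8 m/s².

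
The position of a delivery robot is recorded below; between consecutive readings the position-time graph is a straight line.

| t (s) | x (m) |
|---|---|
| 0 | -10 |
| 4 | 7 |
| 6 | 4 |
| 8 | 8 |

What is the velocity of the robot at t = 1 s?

4.25 m/s

Velocity is the slope of the x-t graph on 0–4 s: (7 − -10)/(4 − 0) = 4.25 m/s.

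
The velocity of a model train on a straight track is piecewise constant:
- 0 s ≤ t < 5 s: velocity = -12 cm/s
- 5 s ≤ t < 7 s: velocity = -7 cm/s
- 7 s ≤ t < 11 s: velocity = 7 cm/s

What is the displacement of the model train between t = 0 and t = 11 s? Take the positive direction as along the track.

Displacement is the signed area under the v-t curve.
0–5 s: -12 × 5 = -60 cm
5–7 s: -7 × 2 = -14 cm
7–11 s: 7 × 4 = 28 cm
Net displacement = -46 cm

-46 cm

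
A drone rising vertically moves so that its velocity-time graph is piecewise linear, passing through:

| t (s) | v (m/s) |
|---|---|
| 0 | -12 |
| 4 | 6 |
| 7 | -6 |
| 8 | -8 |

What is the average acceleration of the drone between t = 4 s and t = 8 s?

-3.5 m/s²

Average acceleration = Δv/Δt = (-8 − 6)/(8 − 4) = -3.5 m/s².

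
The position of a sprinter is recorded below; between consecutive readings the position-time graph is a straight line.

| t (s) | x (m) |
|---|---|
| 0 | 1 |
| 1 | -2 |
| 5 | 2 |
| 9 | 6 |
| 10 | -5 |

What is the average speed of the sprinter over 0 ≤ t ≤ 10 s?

Average speed = (total path length)/(elapsed time); on a piecewise-linear x-t graph the path length is Σ|Δx|.
0–1 s: |Δx| = |-2 − 1| = 3 m
1–5 s: |Δx| = |2 − -2| = 4 m
5–9 s: |Δx| = |6 − 2| = 4 m
9–10 s: |Δx| = |-5 − 6| = 11 m
Total path = 22 m; average speed = 22/10 = 2.2 m/s.

2.2 m/s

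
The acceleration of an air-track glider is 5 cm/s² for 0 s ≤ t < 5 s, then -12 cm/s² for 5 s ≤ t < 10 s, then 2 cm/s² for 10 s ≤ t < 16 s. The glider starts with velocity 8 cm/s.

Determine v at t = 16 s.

Δv equals the area under the a-t graph; then v = v₀ + Δv.
0–5 s: 5 × 5 = 25 cm/s
5–10 s: -12 × 5 = -60 cm/s
10–16 s: 2 × 6 = 12 cm/s
Δv = -23 cm/s, so v(16) = 8 + (-23) = -15 cm/s.

-15 cm/s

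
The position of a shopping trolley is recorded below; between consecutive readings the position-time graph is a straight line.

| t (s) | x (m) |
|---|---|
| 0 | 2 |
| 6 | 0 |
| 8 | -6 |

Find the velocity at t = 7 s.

Velocity is the slope of the x-t graph on 6–8 s: (-6 − 0)/(8 − 6) = -3 m/s.

-3 m/s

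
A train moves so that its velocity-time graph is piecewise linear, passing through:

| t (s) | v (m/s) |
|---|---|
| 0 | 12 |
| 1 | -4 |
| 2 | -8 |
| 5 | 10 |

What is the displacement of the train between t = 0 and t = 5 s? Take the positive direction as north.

Net displacement equals the area under the velocity-time graph (areas below the axis count negative).
0–1 s: ½(12 + -4)(1) = 4 m
1–2 s: ½(-4 + -8)(1) = -6 m
2–5 s: ½(-8 + 10)(3) = 3 m
Net displacement = 1 m

1 m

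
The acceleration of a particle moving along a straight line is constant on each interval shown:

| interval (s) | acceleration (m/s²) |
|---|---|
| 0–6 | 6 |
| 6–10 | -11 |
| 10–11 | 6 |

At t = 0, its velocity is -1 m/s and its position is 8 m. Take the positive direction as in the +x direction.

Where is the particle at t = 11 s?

156 m

On each constant-a segment, Δv = aΔt and Δx = v₀Δt + ½aΔt²; chain segment to segment.
0–6 s: v starts -1 m/s; Δx = -1·6 + ½·6·6² = 102 m; v ends 35 m/s.
6–10 s: v starts 35 m/s; Δx = 35·4 + ½·-11·4² = 52 m; v ends -9 m/s.
10–11 s: v starts -9 m/s; Δx = -9·1 + ½·6·1² = -6 m; v ends -3 m/s.
x(11) = 8 + Σ Δx = 156 m.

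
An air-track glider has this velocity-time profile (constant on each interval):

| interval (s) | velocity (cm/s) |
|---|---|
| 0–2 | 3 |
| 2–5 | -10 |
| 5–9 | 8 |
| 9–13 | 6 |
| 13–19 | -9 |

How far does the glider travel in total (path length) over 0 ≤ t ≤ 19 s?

Total distance travelled is ∫|v| dt — sum the magnitudes of each area piece.
0–2 s: |3| × 2 = 6 cm
2–5 s: |-10| × 3 = 30 cm
5–9 s: |8| × 4 = 32 cm
9–13 s: |6| × 4 = 24 cm
13–19 s: |-9| × 6 = 54 cm
Total distance = 146 cm

146 cm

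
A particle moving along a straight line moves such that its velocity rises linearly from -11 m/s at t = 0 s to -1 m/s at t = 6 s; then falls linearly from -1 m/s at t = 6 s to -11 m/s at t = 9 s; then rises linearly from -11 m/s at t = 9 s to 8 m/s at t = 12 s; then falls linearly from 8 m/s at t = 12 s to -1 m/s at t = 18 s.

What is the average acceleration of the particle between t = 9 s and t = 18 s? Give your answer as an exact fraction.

10/9 m/s²

Average acceleration = Δv/Δt = (-1 − -11)/(18 − 9) = 10/9 m/s².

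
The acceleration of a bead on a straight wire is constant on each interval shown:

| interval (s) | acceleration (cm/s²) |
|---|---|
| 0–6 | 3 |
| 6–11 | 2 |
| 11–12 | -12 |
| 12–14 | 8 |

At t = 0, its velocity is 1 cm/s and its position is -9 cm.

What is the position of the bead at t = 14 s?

244 cm

On each constant-a segment, Δv = aΔt and Δx = v₀Δt + ½aΔt²; chain segment to segment.
0–6 s: v starts 1 cm/s; Δx = 1·6 + ½·3·6² = 60 cm; v ends 19 cm/s.
6–11 s: v starts 19 cm/s; Δx = 19·5 + ½·2·5² = 120 cm; v ends 29 cm/s.
11–12 s: v starts 29 cm/s; Δx = 29·1 + ½·-12·1² = 23 cm; v ends 17 cm/s.
12–14 s: v starts 17 cm/s; Δx = 17·2 + ½·8·2² = 50 cm; v ends 33 cm/s.
x(14) = -9 + Σ Δx = 244 cm.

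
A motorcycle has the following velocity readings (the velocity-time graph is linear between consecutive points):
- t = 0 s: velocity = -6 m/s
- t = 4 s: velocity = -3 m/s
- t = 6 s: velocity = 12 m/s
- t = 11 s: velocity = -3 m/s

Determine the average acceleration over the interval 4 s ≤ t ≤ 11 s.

0 m/s²

Average acceleration = Δv/Δt = (-3 − -3)/(11 − 4) = 0 m/s².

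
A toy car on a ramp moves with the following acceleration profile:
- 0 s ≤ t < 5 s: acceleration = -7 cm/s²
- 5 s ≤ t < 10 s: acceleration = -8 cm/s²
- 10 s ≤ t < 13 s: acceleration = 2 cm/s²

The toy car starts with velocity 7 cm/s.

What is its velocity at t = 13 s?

-62 cm/s

Δv equals the area under the a-t graph; then v = v₀ + Δv.
0–5 s: -7 × 5 = -35 cm/s
5–10 s: -8 × 5 = -40 cm/s
10–13 s: 2 × 3 = 6 cm/s
Δv = -69 cm/s, so v(13) = 7 + (-69) = -62 cm/s.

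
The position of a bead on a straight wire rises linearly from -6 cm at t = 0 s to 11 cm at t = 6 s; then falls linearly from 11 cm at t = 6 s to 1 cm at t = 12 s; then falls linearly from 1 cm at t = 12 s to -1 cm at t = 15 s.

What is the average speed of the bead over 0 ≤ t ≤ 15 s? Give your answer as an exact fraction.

Average speed = (total path length)/(elapsed time); on a piecewise-linear x-t graph the path length is Σ|Δx|.
0–6 s: |Δx| = |11 − -6| = 17 cm
6–12 s: |Δx| = |1 − 11| = 10 cm
12–15 s: |Δx| = |-1 − 1| = 2 cm
Total path = 29 cm; average speed = 29/15 = 29/15 cm/s.

29/15 cm/s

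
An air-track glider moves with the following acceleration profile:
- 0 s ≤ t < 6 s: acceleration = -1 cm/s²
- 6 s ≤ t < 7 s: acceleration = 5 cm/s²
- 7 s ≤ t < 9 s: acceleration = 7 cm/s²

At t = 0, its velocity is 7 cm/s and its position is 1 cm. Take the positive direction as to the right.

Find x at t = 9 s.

54.5 cm

On each constant-a segment, Δv = aΔt and Δx = v₀Δt + ½aΔt²; chain segment to segment.
0–6 s: v starts 7 cm/s; Δx = 7·6 + ½·-1·6² = 24 cm; v ends 1 cm/s.
6–7 s: v starts 1 cm/s; Δx = 1·1 + ½·5·1² = 3.5 cm; v ends 6 cm/s.
7–9 s: v starts 6 cm/s; Δx = 6·2 + ½·7·2² = 26 cm; v ends 20 cm/s.
x(9) = 1 + Σ Δx = 54.5 cm.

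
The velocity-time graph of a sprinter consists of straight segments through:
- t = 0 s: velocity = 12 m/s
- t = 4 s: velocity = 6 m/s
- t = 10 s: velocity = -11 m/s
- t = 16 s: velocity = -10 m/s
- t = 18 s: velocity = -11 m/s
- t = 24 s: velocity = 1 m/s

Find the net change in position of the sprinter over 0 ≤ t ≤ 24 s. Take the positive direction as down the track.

Displacement is the signed area under the v-t curve.
0–4 s: ½(12 + 6)(4) = 36 m
4–10 s: ½(6 + -11)(6) = -15 m
10–16 s: ½(-11 + -10)(6) = -63 m
16–18 s: ½(-10 + -11)(2) = -21 m
18–24 s: ½(-11 + 1)(6) = -30 m
Net displacement = -93 m

-93 m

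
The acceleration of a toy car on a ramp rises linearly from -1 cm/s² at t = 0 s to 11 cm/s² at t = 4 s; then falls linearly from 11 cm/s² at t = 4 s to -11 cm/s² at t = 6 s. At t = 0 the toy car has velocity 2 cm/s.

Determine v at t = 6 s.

Δv equals the area under the a-t graph; then v = v₀ + Δv.
0–4 s: ½(-1 + 11)(4) = 20 cm/s
4–6 s: ½(11 + -11)(2) = 0 cm/s
Δv = 20 cm/s, so v(6) = 2 + (20) = 22 cm/s.

22 cm/s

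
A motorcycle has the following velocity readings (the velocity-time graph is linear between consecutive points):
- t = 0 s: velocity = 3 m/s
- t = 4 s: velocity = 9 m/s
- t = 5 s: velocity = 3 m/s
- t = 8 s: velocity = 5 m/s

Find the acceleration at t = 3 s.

Acceleration is the slope of the v-t graph on 0–4 s: (9 − 3)/(4 − 0) = 1.5 m/s².

1.5 m/s²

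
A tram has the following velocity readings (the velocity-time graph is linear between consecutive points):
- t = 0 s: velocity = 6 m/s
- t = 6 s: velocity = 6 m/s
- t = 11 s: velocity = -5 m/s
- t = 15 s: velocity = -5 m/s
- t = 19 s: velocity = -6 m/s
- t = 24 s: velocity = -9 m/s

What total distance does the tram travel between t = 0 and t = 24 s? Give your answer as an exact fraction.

Distance (not displacement) is the total path length: add the absolute areas under v-t.
0–6 s: |6| × 6 = 36 m
6–11 s: v = 0 at t = 96/11 s; triangle areas 90/11 + 125/22 = 305/22 m
11–15 s: |-5| × 4 = 20 m
15–19 s: |½(-5 + -6)(4)| = 22 m
19–24 s: |½(-6 + -9)(5)| = 37.5 m
Total distance = 1423/11 m

1423/11 m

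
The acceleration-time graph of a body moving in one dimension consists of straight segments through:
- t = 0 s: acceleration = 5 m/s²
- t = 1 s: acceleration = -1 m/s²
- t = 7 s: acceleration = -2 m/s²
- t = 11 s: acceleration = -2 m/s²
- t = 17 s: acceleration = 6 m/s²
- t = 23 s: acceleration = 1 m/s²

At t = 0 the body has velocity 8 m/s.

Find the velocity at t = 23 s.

26 m/s

Δv equals the area under the a-t graph; then v = v₀ + Δv.
0–1 s: ½(5 + -1)(1) = 2 m/s
1–7 s: ½(-1 + -2)(6) = -9 m/s
7–11 s: -2 × 4 = -8 m/s
11–17 s: ½(-2 + 6)(6) = 12 m/s
17–23 s: ½(6 + 1)(6) = 21 m/s
Δv = 18 m/s, so v(23) = 8 + (18) = 26 m/s.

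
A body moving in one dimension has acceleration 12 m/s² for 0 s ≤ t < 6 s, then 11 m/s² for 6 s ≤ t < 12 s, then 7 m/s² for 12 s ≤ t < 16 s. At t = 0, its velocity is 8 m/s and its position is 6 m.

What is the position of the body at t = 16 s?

On each constant-a segment, Δv = aΔt and Δx = v₀Δt + ½aΔt²; chain segment to segment.
0–6 s: v starts 8 m/s; Δx = 8·6 + ½·12·6² = 264 m; v ends 80 m/s.
6–12 s: v starts 80 m/s; Δx = 80·6 + ½·11·6² = 678 m; v ends 146 m/s.
12–16 s: v starts 146 m/s; Δx = 146·4 + ½·7·4² = 640 m; v ends 174 m/s.
x(16) = 6 + Σ Δx = 1588 m.

1588 m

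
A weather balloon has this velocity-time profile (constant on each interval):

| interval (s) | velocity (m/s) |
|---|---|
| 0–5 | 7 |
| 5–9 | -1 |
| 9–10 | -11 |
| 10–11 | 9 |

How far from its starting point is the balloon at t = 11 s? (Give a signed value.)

Displacement is the signed area under the v-t curve.
0–5 s: 7 × 5 = 35 m
5–9 s: -1 × 4 = -4 m
9–10 s: -11 × 1 = -11 m
10–11 s: 9 × 1 = 9 m
Net displacement = 29 m

29 m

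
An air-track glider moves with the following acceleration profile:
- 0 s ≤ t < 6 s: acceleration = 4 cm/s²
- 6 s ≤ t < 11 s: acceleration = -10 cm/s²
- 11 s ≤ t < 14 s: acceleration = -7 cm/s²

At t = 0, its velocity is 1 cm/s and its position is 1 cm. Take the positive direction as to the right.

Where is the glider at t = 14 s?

-27.5 cm

On each constant-a segment, Δv = aΔt and Δx = v₀Δt + ½aΔt²; chain segment to segment.
0–6 s: v starts 1 cm/s; Δx = 1·6 + ½·4·6² = 78 cm; v ends 25 cm/s.
6–11 s: v starts 25 cm/s; Δx = 25·5 + ½·-10·5² = 0 cm; v ends -25 cm/s.
11–14 s: v starts -25 cm/s; Δx = -25·3 + ½·-7·3² = -106.5 cm; v ends -46 cm/s.
x(14) = 1 + Σ Δx = -27.5 cm.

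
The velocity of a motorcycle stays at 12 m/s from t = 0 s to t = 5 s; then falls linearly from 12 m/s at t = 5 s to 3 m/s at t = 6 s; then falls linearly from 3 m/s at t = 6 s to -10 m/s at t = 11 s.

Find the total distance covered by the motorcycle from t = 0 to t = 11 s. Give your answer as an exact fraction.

1150/13 m

Total distance travelled is ∫|v| dt — sum the magnitudes of each area piece.
0–5 s: |12| × 5 = 60 m
5–6 s: |½(12 + 3)(1)| = 7.5 m
6–11 s: v = 0 at t = 93/13 s; triangle areas 45/26 + 250/13 = 545/26 m
Total distance = 1150/13 m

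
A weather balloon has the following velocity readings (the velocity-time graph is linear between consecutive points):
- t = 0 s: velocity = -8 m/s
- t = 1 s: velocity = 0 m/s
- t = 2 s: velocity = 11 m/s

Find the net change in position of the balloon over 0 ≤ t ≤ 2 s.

1.5 m

Net displacement equals the area under the velocity-time graph (areas below the axis count negative).
0–1 s: ½(-8 + 0)(1) = -4 m
1–2 s: ½(0 + 11)(1) = 5.5 m
Net displacement = 1.5 m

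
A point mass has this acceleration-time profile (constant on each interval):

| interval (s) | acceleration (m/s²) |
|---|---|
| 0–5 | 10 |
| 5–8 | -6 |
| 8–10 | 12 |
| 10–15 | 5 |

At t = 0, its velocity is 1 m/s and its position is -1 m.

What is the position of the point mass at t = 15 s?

On each constant-a segment, Δv = aΔt and Δx = v₀Δt + ½aΔt²; chain segment to segment.
0–5 s: v starts 1 m/s; Δx = 1·5 + ½·10·5² = 130 m; v ends 51 m/s.
5–8 s: v starts 51 m/s; Δx = 51·3 + ½·-6·3² = 126 m; v ends 33 m/s.
8–10 s: v starts 33 m/s; Δx = 33·2 + ½·12·2² = 90 m; v ends 57 m/s.
10–15 s: v starts 57 m/s; Δx = 57·5 + ½·5·5² = 347.5 m; v ends 82 m/s.
x(15) = -1 + Σ Δx = 692.5 m.

692.5 m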